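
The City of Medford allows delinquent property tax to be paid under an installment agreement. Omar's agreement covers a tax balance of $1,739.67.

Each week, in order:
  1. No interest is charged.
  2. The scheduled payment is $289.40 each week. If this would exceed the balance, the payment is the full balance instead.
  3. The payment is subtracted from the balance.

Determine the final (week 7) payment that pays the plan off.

# | Opening | Payment | End bal
1 | $1,739.67 | $289.40 | $1,450.27
2 | $1,450.27 | $289.40 | $1,160.87
3 | $1,160.87 | $289.40 | $871.47
4 | $871.47 | $289.40 | $582.07
5 | $582.07 | $289.40 | $292.67
6 | $292.67 | $289.40 | $3.27
7 | $3.27 | $3.27 | $0.00

$3.27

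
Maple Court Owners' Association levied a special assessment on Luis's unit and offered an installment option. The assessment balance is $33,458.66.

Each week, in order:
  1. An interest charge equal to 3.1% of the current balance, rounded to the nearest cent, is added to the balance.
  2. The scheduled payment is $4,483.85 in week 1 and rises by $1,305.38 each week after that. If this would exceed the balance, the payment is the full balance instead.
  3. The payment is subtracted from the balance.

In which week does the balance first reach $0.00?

6

Week 1: opening $33,458.66; interest $1,037.22 → $34,495.88; payment $4,483.85; balance $30,012.03
Week 2: opening $30,012.03; interest $930.37 → $30,942.40; payment $5,789.23; balance $25,153.17
Week 3: opening $25,153.17; interest $779.75 → $25,932.92; payment $7,094.61; balance $18,838.31
Week 4: opening $18,838.31; interest $583.99 → $19,422.30; payment $8,399.99; balance $11,022.31
Week 5: opening $11,022.31; interest $341.69 → $11,364.00; payment $9,705.37; balance $1,658.63
Week 6: opening $1,658.63; interest $51.42 → $1,710.05; payment $1,710.05; balance $0.00
Balance reaches $0.00 in week 6.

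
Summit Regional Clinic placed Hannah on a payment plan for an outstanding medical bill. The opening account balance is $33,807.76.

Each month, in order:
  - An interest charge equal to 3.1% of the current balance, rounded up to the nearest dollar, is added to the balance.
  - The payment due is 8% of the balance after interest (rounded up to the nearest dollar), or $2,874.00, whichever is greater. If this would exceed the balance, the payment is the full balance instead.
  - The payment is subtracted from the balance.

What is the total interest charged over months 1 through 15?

$8,909.00

Month 1: $33,807.76 +$1,049.00 interest = $34,856.76; pay $2,874.00 → $31,982.76
Month 2: $31,982.76 +$992.00 interest = $32,974.76; pay $2,874.00 → $30,100.76
Month 3: $30,100.76 +$934.00 interest = $31,034.76; pay $2,874.00 → $28,160.76
Month 4: $28,160.76 +$873.00 interest = $29,033.76; pay $2,874.00 → $26,159.76
Month 5: $26,159.76 +$811.00 interest = $26,970.76; pay $2,874.00 → $24,096.76
Month 6: $24,096.76 +$747.00 interest = $24,843.76; pay $2,874.00 → $21,969.76
Month 7: $21,969.76 +$682.00 interest = $22,651.76; pay $2,874.00 → $19,777.76
Month 8: $19,777.76 +$614.00 interest = $20,391.76; pay $2,874.00 → $17,517.76
Month 9: $17,517.76 +$544.00 interest = $18,061.76; pay $2,874.00 → $15,187.76
Month 10: $15,187.76 +$471.00 interest = $15,658.76; pay $2,874.00 → $12,784.76
Month 11: $12,784.76 +$397.00 interest = $13,181.76; pay $2,874.00 → $10,307.76
Month 12: $10,307.76 +$320.00 interest = $10,627.76; pay $2,874.00 → $7,753.76
Month 13: $7,753.76 +$241.00 interest = $7,994.76; pay $2,874.00 → $5,120.76
Month 14: $5,120.76 +$159.00 interest = $5,279.76; pay $2,874.00 → $2,405.76
Month 15: $2,405.76 +$75.00 interest = $2,480.76; pay $2,480.76 → $0.00
Total interest: $1,049.00 + $992.00 + $934.00 + $873.00 + $811.00 + $747.00 + $682.00 + $614.00 + $544.00 + $471.00 + $397.00 + $320.00 + $241.00 + $159.00 + $75.00 = $8,909.00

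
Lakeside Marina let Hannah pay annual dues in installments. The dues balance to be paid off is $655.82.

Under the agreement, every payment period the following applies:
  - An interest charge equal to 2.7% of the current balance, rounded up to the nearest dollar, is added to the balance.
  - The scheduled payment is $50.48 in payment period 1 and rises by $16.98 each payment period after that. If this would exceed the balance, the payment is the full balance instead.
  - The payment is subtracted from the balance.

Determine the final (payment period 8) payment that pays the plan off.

$37.88

Payment period 1: opening $655.82; interest $18.00 → $673.82; payment $50.48; balance $623.34
Payment period 2: opening $623.34; interest $17.00 → $640.34; payment $67.46; balance $572.88
Payment period 3: opening $572.88; interest $16.00 → $588.88; payment $84.44; balance $504.44
Payment period 4: opening $504.44; interest $14.00 → $518.44; payment $101.42; balance $417.02
Payment period 5: opening $417.02; interest $12.00 → $429.02; payment $118.40; balance $310.62
Payment period 6: opening $310.62; interest $9.00 → $319.62; payment $135.38; balance $184.24
Payment period 7: opening $184.24; interest $5.00 → $189.24; payment $152.36; balance $36.88
Payment period 8: opening $36.88; interest $1.00 → $37.88; payment $37.88; balance $0.00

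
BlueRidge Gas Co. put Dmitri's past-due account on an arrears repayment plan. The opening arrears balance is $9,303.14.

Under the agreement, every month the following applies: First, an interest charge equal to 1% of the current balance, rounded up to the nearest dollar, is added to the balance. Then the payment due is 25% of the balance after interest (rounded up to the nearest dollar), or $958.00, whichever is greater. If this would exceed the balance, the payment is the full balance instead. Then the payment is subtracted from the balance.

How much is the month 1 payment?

$2,350.00

Month 1: opening $9,303.14; interest $94.00 → $9,397.14; payment $2,350.00; balance $7,047.14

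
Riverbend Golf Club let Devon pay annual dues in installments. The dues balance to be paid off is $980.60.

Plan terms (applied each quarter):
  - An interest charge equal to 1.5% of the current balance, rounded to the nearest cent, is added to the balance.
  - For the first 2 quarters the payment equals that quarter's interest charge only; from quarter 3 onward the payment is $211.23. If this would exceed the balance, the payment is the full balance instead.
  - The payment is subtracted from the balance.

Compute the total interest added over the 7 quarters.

Quarter 1: $980.60 +$14.71 interest = $995.31; pay $14.71 → $980.60
Quarter 2: $980.60 +$14.71 interest = $995.31; pay $14.71 → $980.60
Quarter 3: $980.60 +$14.71 interest = $995.31; pay $211.23 → $784.08
Quarter 4: $784.08 +$11.76 interest = $795.84; pay $211.23 → $584.61
Quarter 5: $584.61 +$8.77 interest = $593.38; pay $211.23 → $382.15
Quarter 6: $382.15 +$5.73 interest = $387.88; pay $211.23 → $176.65
Quarter 7: $176.65 +$2.65 interest = $179.30; pay $179.30 → $0.00
Total interest: $14.71 + $14.71 + $14.71 + $11.76 + $8.77 + $5.73 + $2.65 = $73.04

$73.04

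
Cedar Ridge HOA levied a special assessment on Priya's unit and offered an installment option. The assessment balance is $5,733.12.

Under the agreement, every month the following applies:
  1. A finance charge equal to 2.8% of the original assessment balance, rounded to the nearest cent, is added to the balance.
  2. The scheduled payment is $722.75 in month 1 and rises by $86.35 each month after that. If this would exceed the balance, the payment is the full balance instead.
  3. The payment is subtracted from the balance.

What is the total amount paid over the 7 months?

Month 1: opening $5,733.12; interest $160.53 → $5,893.65; payment $722.75; balance $5,170.90
Month 2: opening $5,170.90; interest $160.53 → $5,331.43; payment $809.10; balance $4,522.33
Month 3: opening $4,522.33; interest $160.53 → $4,682.86; payment $895.45; balance $3,787.41
Month 4: opening $3,787.41; interest $160.53 → $3,947.94; payment $981.80; balance $2,966.14
Month 5: opening $2,966.14; interest $160.53 → $3,126.67; payment $1,068.15; balance $2,058.52
Month 6: opening $2,058.52; interest $160.53 → $2,219.05; payment $1,154.50; balance $1,064.55
Month 7: opening $1,064.55; interest $160.53 → $1,225.08; payment $1,225.08; balance $0.00
Total paid: $6,856.83

$6,856.83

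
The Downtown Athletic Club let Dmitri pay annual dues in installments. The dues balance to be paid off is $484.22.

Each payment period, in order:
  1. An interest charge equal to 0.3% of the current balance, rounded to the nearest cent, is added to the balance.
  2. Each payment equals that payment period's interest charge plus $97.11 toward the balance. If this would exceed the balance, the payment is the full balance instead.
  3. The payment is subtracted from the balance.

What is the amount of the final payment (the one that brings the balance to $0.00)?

Payment period 1: $484.22 +$1.45 interest = $485.67; pay $98.56 → $387.11
Payment period 2: $387.11 +$1.16 interest = $388.27; pay $98.27 → $290.00
Payment period 3: $290.00 +$0.87 interest = $290.87; pay $97.98 → $192.89
Payment period 4: $192.89 +$0.58 interest = $193.47; pay $97.69 → $95.78
Payment period 5: $95.78 +$0.29 interest = $96.07; pay $96.07 → $0.00

$96.07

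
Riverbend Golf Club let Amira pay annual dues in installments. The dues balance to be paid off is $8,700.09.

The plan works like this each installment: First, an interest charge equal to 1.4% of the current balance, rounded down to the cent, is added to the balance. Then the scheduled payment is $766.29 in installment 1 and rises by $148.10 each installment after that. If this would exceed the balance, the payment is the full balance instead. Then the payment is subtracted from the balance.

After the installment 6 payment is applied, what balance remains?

$2,431.82

# | Opening | Interest | Payment | End bal
1 | $8,700.09 | $121.80 | $766.29 | $8,055.60
2 | $8,055.60 | $112.77 | $914.39 | $7,253.98
3 | $7,253.98 | $101.55 | $1,062.49 | $6,293.04
4 | $6,293.04 | $88.10 | $1,210.59 | $5,170.55
5 | $5,170.55 | $72.38 | $1,358.69 | $3,884.24
6 | $3,884.24 | $54.37 | $1,506.79 | $2,431.82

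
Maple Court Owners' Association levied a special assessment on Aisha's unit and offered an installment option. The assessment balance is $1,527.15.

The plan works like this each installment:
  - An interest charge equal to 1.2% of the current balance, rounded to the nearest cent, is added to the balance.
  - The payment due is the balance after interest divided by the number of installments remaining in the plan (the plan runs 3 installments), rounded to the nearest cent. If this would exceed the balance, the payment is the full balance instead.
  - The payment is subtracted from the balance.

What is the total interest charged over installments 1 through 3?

$36.95

Installment 1: opening $1,527.15; interest $18.33 → $1,545.48; payment $515.16; balance $1,030.32
Installment 2: opening $1,030.32; interest $12.36 → $1,042.68; payment $521.34; balance $521.34
Installment 3: opening $521.34; interest $6.26 → $527.60; payment $527.60; balance $0.00
Total interest: $18.33 + $12.36 + $6.26 = $36.95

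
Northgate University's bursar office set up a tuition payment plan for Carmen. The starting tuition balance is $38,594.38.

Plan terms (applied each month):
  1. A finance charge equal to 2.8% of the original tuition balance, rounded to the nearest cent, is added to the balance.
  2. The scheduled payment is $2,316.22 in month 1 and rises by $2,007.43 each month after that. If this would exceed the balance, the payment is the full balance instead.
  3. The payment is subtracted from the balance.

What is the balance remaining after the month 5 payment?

$12,342.18

Month 1: opening $38,594.38; interest $1,080.64 → $39,675.02; payment $2,316.22; balance $37,358.80
Month 2: opening $37,358.80; interest $1,080.64 → $38,439.44; payment $4,323.65; balance $34,115.79
Month 3: opening $34,115.79; interest $1,080.64 → $35,196.43; payment $6,331.08; balance $28,865.35
Month 4: opening $28,865.35; interest $1,080.64 → $29,945.99; payment $8,338.51; balance $21,607.48
Month 5: opening $21,607.48; interest $1,080.64 → $22,688.12; payment $10,345.94; balance $12,342.18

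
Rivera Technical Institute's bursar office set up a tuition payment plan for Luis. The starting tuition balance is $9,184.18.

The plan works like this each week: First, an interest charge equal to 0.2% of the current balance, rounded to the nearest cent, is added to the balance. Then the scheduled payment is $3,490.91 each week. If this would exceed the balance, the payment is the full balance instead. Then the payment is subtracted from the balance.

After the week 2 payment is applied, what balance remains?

$2,232.15

Week 1: opening $9,184.18; interest $18.37 → $9,202.55; payment $3,490.91; balance $5,711.64
Week 2: opening $5,711.64; interest $11.42 → $5,723.06; payment $3,490.91; balance $2,232.15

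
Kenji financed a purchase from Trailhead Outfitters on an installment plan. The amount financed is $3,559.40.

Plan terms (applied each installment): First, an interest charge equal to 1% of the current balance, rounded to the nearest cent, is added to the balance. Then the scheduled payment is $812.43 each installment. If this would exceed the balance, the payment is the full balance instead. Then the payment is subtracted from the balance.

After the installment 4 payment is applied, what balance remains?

$405.14

Installment 1: opening $3,559.40; interest $35.59 → $3,594.99; payment $812.43; balance $2,782.56
Installment 2: opening $2,782.56; interest $27.83 → $2,810.39; payment $812.43; balance $1,997.96
Installment 3: opening $1,997.96; interest $19.98 → $2,017.94; payment $812.43; balance $1,205.51
Installment 4: opening $1,205.51; interest $12.06 → $1,217.57; payment $812.43; balance $405.14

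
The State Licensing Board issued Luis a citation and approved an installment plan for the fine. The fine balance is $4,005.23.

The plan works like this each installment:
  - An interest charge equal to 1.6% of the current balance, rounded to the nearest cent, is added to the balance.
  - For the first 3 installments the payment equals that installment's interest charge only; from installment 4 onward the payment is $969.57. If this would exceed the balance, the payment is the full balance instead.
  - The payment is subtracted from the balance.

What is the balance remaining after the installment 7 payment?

$295.43

Installment 1: $4,005.23 +$64.08 interest = $4,069.31; pay $64.08 → $4,005.23
Installment 2: $4,005.23 +$64.08 interest = $4,069.31; pay $64.08 → $4,005.23
Installment 3: $4,005.23 +$64.08 interest = $4,069.31; pay $64.08 → $4,005.23
Installment 4: $4,005.23 +$64.08 interest = $4,069.31; pay $969.57 → $3,099.74
Installment 5: $3,099.74 +$49.60 interest = $3,149.34; pay $969.57 → $2,179.77
Installment 6: $2,179.77 +$34.88 interest = $2,214.65; pay $969.57 → $1,245.08
Installment 7: $1,245.08 +$19.92 interest = $1,265.00; pay $969.57 → $295.43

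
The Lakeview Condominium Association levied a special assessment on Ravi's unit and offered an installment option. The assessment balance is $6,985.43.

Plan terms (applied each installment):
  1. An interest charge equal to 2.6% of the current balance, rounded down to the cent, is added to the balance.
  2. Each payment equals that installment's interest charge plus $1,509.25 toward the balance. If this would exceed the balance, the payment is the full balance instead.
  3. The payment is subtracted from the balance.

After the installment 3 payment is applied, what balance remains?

Installment 1: opening $6,985.43; interest $181.62 → $7,167.05; payment $1,690.87; balance $5,476.18
Installment 2: opening $5,476.18; interest $142.38 → $5,618.56; payment $1,651.63; balance $3,966.93
Installment 3: opening $3,966.93; interest $103.14 → $4,070.07; payment $1,612.39; balance $2,457.68

$2,457.68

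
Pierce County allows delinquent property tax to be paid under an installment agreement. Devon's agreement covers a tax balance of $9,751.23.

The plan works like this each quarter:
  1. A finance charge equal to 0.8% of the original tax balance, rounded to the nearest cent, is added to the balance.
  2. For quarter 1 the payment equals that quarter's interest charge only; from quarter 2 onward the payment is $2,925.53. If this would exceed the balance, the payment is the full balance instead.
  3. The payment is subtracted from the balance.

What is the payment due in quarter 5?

$1,286.68

Quarter 1: $9,751.23 +$78.01 interest = $9,829.24; pay $78.01 → $9,751.23
Quarter 2: $9,751.23 +$78.01 interest = $9,829.24; pay $2,925.53 → $6,903.71
Quarter 3: $6,903.71 +$78.01 interest = $6,981.72; pay $2,925.53 → $4,056.19
Quarter 4: $4,056.19 +$78.01 interest = $4,134.20; pay $2,925.53 → $1,208.67
Quarter 5: $1,208.67 +$78.01 interest = $1,286.68; pay $1,286.68 → $0.00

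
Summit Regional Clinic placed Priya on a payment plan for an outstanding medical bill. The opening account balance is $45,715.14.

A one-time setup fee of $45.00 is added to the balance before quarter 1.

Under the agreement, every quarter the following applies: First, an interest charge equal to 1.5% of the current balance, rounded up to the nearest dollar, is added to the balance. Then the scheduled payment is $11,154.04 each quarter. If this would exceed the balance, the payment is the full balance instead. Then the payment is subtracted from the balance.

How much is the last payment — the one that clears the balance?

$2,985.98

Quarter 1: $45,760.14 +$687.00 interest = $46,447.14; pay $11,154.04 → $35,293.10
Quarter 2: $35,293.10 +$530.00 interest = $35,823.10; pay $11,154.04 → $24,669.06
Quarter 3: $24,669.06 +$371.00 interest = $25,040.06; pay $11,154.04 → $13,886.02
Quarter 4: $13,886.02 +$209.00 interest = $14,095.02; pay $11,154.04 → $2,940.98
Quarter 5: $2,940.98 +$45.00 interest = $2,985.98; pay $2,985.98 → $0.00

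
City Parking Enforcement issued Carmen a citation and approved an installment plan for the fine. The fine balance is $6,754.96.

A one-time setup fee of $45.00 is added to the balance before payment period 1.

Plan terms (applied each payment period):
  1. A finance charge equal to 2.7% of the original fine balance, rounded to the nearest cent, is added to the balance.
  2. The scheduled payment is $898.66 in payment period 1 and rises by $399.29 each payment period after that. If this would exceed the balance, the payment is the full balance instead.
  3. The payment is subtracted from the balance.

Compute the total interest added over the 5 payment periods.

# | Opening | Interest | Payment | End bal
1 | $6,799.96 | $182.38 | $898.66 | $6,083.68
2 | $6,083.68 | $182.38 | $1,297.95 | $4,968.11
3 | $4,968.11 | $182.38 | $1,697.24 | $3,453.25
4 | $3,453.25 | $182.38 | $2,096.53 | $1,539.10
5 | $1,539.10 | $182.38 | $1,721.48 | $0.00
Total interest: $182.38 + $182.38 + $182.38 + $182.38 + $182.38 = $911.90

$911.90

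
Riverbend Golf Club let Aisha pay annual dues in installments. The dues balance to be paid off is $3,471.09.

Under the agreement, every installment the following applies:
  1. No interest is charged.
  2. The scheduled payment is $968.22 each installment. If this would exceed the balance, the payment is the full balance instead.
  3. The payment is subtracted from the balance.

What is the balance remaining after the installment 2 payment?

Installment 1: opening $3,471.09; payment $968.22; balance $2,502.87
Installment 2: opening $2,502.87; payment $968.22; balance $1,534.65

$1,534.65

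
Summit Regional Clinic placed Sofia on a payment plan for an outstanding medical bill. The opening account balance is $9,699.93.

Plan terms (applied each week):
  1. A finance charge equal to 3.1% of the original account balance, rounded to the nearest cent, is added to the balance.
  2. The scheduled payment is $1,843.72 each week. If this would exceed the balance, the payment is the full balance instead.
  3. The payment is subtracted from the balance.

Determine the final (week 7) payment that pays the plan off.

$742.51

# | Opening | Interest | Payment | End bal
1 | $9,699.93 | $300.70 | $1,843.72 | $8,156.91
2 | $8,156.91 | $300.70 | $1,843.72 | $6,613.89
3 | $6,613.89 | $300.70 | $1,843.72 | $5,070.87
4 | $5,070.87 | $300.70 | $1,843.72 | $3,527.85
5 | $3,527.85 | $300.70 | $1,843.72 | $1,984.83
6 | $1,984.83 | $300.70 | $1,843.72 | $441.81
7 | $441.81 | $300.70 | $742.51 | $0.00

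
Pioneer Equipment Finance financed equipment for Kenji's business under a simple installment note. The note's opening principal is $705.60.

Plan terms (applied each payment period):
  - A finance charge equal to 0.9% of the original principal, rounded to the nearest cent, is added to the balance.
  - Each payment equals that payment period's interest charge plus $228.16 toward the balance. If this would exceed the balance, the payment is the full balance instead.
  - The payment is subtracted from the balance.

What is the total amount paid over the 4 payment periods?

# | Opening | Interest | Payment | End bal
1 | $705.60 | $6.35 | $234.51 | $477.44
2 | $477.44 | $6.35 | $234.51 | $249.28
3 | $249.28 | $6.35 | $234.51 | $21.12
4 | $21.12 | $6.35 | $27.47 | $0.00
Total paid: $731.00

$731.00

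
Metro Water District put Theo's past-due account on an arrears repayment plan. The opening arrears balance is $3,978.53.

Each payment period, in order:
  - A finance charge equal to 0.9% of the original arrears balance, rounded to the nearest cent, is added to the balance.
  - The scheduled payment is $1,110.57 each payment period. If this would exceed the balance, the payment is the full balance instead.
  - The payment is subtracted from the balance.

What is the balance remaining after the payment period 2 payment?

$1,829.01

Payment period 1: opening $3,978.53; interest $35.81 → $4,014.34; payment $1,110.57; balance $2,903.77
Payment period 2: opening $2,903.77; interest $35.81 → $2,939.58; payment $1,110.57; balance $1,829.01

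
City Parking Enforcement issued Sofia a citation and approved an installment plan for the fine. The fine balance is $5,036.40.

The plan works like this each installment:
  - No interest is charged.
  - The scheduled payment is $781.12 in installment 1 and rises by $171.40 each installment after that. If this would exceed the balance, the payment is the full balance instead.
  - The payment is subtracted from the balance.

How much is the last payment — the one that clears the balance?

$883.52

Installment 1: opening $5,036.40; payment $781.12; balance $4,255.28
Installment 2: opening $4,255.28; payment $952.52; balance $3,302.76
Installment 3: opening $3,302.76; payment $1,123.92; balance $2,178.84
Installment 4: opening $2,178.84; payment $1,295.32; balance $883.52
Installment 5: opening $883.52; payment $883.52; balance $0.00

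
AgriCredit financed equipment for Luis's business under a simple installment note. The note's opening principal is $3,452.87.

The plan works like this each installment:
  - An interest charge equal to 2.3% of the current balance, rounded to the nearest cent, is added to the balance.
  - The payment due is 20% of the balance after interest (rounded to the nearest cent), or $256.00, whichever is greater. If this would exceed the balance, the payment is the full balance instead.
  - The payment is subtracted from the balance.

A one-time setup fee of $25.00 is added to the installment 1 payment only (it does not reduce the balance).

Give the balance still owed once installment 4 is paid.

$1,548.97

Installment 1: $3,452.87 +$79.42 interest = $3,532.29; pay $706.46 (+ $25.00 fee) → $2,825.83
Installment 2: $2,825.83 +$64.99 interest = $2,890.82; pay $578.16 → $2,312.66
Installment 3: $2,312.66 +$53.19 interest = $2,365.85; pay $473.17 → $1,892.68
Installment 4: $1,892.68 +$43.53 interest = $1,936.21; pay $387.24 → $1,548.97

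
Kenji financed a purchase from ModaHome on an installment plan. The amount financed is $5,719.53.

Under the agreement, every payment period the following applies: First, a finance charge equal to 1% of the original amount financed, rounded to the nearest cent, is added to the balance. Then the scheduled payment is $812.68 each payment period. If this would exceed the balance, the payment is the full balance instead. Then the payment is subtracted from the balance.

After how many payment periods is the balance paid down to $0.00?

8

# | Opening | Interest | Payment | End bal
1 | $5,719.53 | $57.20 | $812.68 | $4,964.05
2 | $4,964.05 | $57.20 | $812.68 | $4,208.57
3 | $4,208.57 | $57.20 | $812.68 | $3,453.09
4 | $3,453.09 | $57.20 | $812.68 | $2,697.61
5 | $2,697.61 | $57.20 | $812.68 | $1,942.13
6 | $1,942.13 | $57.20 | $812.68 | $1,186.65
7 | $1,186.65 | $57.20 | $812.68 | $431.17
8 | $431.17 | $57.20 | $488.37 | $0.00
Balance reaches $0.00 in payment period 8.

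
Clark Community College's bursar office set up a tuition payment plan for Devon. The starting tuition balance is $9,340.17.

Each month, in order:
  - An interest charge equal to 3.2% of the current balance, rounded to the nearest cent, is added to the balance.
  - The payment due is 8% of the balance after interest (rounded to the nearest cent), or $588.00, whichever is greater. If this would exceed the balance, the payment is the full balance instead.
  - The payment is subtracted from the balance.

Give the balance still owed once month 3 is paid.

Month 1: $9,340.17 +$298.89 interest = $9,639.06; pay $771.12 → $8,867.94
Month 2: $8,867.94 +$283.77 interest = $9,151.71; pay $732.14 → $8,419.57
Month 3: $8,419.57 +$269.43 interest = $8,689.00; pay $695.12 → $7,993.88

$7,993.88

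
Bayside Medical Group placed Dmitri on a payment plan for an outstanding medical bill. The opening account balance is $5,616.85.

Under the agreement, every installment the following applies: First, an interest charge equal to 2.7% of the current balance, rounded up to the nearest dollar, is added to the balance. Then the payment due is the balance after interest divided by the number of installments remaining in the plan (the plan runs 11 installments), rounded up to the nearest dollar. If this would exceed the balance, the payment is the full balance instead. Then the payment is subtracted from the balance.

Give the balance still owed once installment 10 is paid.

$666.85

Installment 1: opening $5,616.85; interest $152.00 → $5,768.85; payment $525.00; balance $5,243.85
Installment 2: opening $5,243.85; interest $142.00 → $5,385.85; payment $539.00; balance $4,846.85
Installment 3: opening $4,846.85; interest $131.00 → $4,977.85; payment $554.00; balance $4,423.85
Installment 4: opening $4,423.85; interest $120.00 → $4,543.85; payment $568.00; balance $3,975.85
Installment 5: opening $3,975.85; interest $108.00 → $4,083.85; payment $584.00; balance $3,499.85
Installment 6: opening $3,499.85; interest $95.00 → $3,594.85; payment $600.00; balance $2,994.85
Installment 7: opening $2,994.85; interest $81.00 → $3,075.85; payment $616.00; balance $2,459.85
Installment 8: opening $2,459.85; interest $67.00 → $2,526.85; payment $632.00; balance $1,894.85
Installment 9: opening $1,894.85; interest $52.00 → $1,946.85; payment $649.00; balance $1,297.85
Installment 10: opening $1,297.85; interest $36.00 → $1,333.85; payment $667.00; balance $666.85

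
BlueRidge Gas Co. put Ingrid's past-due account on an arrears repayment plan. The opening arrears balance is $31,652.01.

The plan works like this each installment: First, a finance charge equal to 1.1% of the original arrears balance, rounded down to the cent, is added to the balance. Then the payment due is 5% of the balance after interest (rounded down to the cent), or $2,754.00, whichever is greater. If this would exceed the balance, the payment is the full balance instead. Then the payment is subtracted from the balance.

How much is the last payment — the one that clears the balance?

# | Opening | Interest | Payment | End bal
1 | $31,652.01 | $348.17 | $2,754.00 | $29,246.18
2 | $29,246.18 | $348.17 | $2,754.00 | $26,840.35
3 | $26,840.35 | $348.17 | $2,754.00 | $24,434.52
4 | $24,434.52 | $348.17 | $2,754.00 | $22,028.69
5 | $22,028.69 | $348.17 | $2,754.00 | $19,622.86
6 | $19,622.86 | $348.17 | $2,754.00 | $17,217.03
7 | $17,217.03 | $348.17 | $2,754.00 | $14,811.20
8 | $14,811.20 | $348.17 | $2,754.00 | $12,405.37
9 | $12,405.37 | $348.17 | $2,754.00 | $9,999.54
10 | $9,999.54 | $348.17 | $2,754.00 | $7,593.71
11 | $7,593.71 | $348.17 | $2,754.00 | $5,187.88
12 | $5,187.88 | $348.17 | $2,754.00 | $2,782.05
13 | $2,782.05 | $348.17 | $2,754.00 | $376.22
14 | $376.22 | $348.17 | $724.39 | $0.00

$724.39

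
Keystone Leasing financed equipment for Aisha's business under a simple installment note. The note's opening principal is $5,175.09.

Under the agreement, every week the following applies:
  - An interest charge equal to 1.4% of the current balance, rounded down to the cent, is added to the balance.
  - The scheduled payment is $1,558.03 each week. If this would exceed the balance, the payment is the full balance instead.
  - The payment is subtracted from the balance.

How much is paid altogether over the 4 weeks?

Week 1: opening $5,175.09; interest $72.45 → $5,247.54; payment $1,558.03; balance $3,689.51
Week 2: opening $3,689.51; interest $51.65 → $3,741.16; payment $1,558.03; balance $2,183.13
Week 3: opening $2,183.13; interest $30.56 → $2,213.69; payment $1,558.03; balance $655.66
Week 4: opening $655.66; interest $9.17 → $664.83; payment $664.83; balance $0.00
Total paid: $5,338.92

$5,338.92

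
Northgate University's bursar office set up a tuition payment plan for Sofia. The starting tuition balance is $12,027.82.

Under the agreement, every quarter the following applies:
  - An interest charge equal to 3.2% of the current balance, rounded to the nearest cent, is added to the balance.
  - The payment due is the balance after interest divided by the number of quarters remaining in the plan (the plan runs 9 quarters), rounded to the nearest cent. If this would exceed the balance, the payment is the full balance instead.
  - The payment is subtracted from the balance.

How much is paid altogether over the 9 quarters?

Quarter 1: $12,027.82 +$384.89 interest = $12,412.71; pay $1,379.19 → $11,033.52
Quarter 2: $11,033.52 +$353.07 interest = $11,386.59; pay $1,423.32 → $9,963.27
Quarter 3: $9,963.27 +$318.82 interest = $10,282.09; pay $1,468.87 → $8,813.22
Quarter 4: $8,813.22 +$282.02 interest = $9,095.24; pay $1,515.87 → $7,579.37
Quarter 5: $7,579.37 +$242.54 interest = $7,821.91; pay $1,564.38 → $6,257.53
Quarter 6: $6,257.53 +$200.24 interest = $6,457.77; pay $1,614.44 → $4,843.33
Quarter 7: $4,843.33 +$154.99 interest = $4,998.32; pay $1,666.11 → $3,332.21
Quarter 8: $3,332.21 +$106.63 interest = $3,438.84; pay $1,719.42 → $1,719.42
Quarter 9: $1,719.42 +$55.02 interest = $1,774.44; pay $1,774.44 → $0.00
Total paid: $14,126.04

$14,126.04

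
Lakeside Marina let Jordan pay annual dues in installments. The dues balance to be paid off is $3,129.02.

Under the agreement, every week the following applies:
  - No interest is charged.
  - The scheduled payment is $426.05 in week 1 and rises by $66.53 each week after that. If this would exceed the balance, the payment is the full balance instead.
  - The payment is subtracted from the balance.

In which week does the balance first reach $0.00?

6

# | Opening | Payment | End bal
1 | $3,129.02 | $426.05 | $2,702.97
2 | $2,702.97 | $492.58 | $2,210.39
3 | $2,210.39 | $559.11 | $1,651.28
4 | $1,651.28 | $625.64 | $1,025.64
5 | $1,025.64 | $692.17 | $333.47
6 | $333.47 | $333.47 | $0.00
Balance reaches $0.00 in week 6.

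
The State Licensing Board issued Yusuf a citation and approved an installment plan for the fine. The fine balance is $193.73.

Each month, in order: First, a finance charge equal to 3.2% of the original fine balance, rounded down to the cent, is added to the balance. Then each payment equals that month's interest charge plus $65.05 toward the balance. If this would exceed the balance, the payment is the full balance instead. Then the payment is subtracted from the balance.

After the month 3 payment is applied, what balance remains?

Month 1: $193.73 +$6.19 interest = $199.92; pay $71.24 → $128.68
Month 2: $128.68 +$6.19 interest = $134.87; pay $71.24 → $63.63
Month 3: $63.63 +$6.19 interest = $69.82; pay $69.82 → $0.00

$0.00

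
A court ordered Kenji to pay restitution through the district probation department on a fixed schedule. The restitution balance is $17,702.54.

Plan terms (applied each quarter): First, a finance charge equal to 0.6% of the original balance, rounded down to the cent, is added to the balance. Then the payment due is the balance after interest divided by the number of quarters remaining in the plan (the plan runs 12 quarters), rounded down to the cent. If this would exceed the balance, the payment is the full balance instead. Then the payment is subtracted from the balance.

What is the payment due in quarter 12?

$1,804.81

Quarter 1: $17,702.54 +$106.21 interest = $17,808.75; pay $1,484.06 → $16,324.69
Quarter 2: $16,324.69 +$106.21 interest = $16,430.90; pay $1,493.71 → $14,937.19
Quarter 3: $14,937.19 +$106.21 interest = $15,043.40; pay $1,504.34 → $13,539.06
Quarter 4: $13,539.06 +$106.21 interest = $13,645.27; pay $1,516.14 → $12,129.13
Quarter 5: $12,129.13 +$106.21 interest = $12,235.34; pay $1,529.41 → $10,705.93
Quarter 6: $10,705.93 +$106.21 interest = $10,812.14; pay $1,544.59 → $9,267.55
Quarter 7: $9,267.55 +$106.21 interest = $9,373.76; pay $1,562.29 → $7,811.47
Quarter 8: $7,811.47 +$106.21 interest = $7,917.68; pay $1,583.53 → $6,334.15
Quarter 9: $6,334.15 +$106.21 interest = $6,440.36; pay $1,610.09 → $4,830.27
Quarter 10: $4,830.27 +$106.21 interest = $4,936.48; pay $1,645.49 → $3,290.99
Quarter 11: $3,290.99 +$106.21 interest = $3,397.20; pay $1,698.60 → $1,698.60
Quarter 12: $1,698.60 +$106.21 interest = $1,804.81; pay $1,804.81 → $0.00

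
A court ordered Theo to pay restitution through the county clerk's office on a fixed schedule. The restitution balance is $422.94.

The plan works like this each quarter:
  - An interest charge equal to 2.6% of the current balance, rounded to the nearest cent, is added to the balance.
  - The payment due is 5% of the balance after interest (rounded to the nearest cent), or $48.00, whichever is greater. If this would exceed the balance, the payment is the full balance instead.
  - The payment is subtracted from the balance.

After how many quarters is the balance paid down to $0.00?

11

# | Opening | Interest | Payment | End bal
1 | $422.94 | $11.00 | $48.00 | $385.94
2 | $385.94 | $10.03 | $48.00 | $347.97
3 | $347.97 | $9.05 | $48.00 | $309.02
4 | $309.02 | $8.03 | $48.00 | $269.05
5 | $269.05 | $7.00 | $48.00 | $228.05
6 | $228.05 | $5.93 | $48.00 | $185.98
7 | $185.98 | $4.84 | $48.00 | $142.82
8 | $142.82 | $3.71 | $48.00 | $98.53
9 | $98.53 | $2.56 | $48.00 | $53.09
10 | $53.09 | $1.38 | $48.00 | $6.47
11 | $6.47 | $0.17 | $6.64 | $0.00
Balance reaches $0.00 in quarter 11.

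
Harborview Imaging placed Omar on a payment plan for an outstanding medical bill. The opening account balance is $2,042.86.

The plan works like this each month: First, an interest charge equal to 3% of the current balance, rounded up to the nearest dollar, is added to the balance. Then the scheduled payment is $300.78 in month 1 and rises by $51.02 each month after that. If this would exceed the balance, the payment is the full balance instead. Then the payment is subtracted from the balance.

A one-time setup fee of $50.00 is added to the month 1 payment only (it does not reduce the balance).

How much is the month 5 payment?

Month 1: $2,042.86 +$62.00 interest = $2,104.86; pay $300.78 (+ $50.00 fee) → $1,804.08
Month 2: $1,804.08 +$55.00 interest = $1,859.08; pay $351.80 → $1,507.28
Month 3: $1,507.28 +$46.00 interest = $1,553.28; pay $402.82 → $1,150.46
Month 4: $1,150.46 +$35.00 interest = $1,185.46; pay $453.84 → $731.62
Month 5: $731.62 +$22.00 interest = $753.62; pay $504.86 → $248.76

$504.86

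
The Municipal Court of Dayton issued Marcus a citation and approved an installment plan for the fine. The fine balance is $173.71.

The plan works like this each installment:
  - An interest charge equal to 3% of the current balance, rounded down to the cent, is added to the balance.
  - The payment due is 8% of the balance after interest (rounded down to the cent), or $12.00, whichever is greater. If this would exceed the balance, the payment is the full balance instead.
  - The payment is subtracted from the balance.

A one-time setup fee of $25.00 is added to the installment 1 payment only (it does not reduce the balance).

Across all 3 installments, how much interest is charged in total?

Installment 1: $173.71 +$5.21 interest = $178.92; pay $14.31 (+ $25.00 fee) → $164.61
Installment 2: $164.61 +$4.93 interest = $169.54; pay $13.56 → $155.98
Installment 3: $155.98 +$4.67 interest = $160.65; pay $12.85 → $147.80
Total interest: $5.21 + $4.93 + $4.67 = $14.81

$14.81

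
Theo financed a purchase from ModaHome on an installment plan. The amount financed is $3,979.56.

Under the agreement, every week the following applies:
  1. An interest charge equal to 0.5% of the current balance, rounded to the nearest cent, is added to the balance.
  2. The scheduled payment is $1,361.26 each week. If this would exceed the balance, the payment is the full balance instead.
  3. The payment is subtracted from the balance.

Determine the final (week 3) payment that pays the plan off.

$1,296.58

Week 1: $3,979.56 +$19.90 interest = $3,999.46; pay $1,361.26 → $2,638.20
Week 2: $2,638.20 +$13.19 interest = $2,651.39; pay $1,361.26 → $1,290.13
Week 3: $1,290.13 +$6.45 interest = $1,296.58; pay $1,296.58 → $0.00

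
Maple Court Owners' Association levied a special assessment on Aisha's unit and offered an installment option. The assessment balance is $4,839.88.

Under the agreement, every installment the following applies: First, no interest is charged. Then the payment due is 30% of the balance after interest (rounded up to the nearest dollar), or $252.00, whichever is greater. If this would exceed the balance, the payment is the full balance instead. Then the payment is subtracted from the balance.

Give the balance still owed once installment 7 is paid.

Installment 1: $4,839.88 − $1,452.00 → $3,387.88
Installment 2: $3,387.88 − $1,017.00 → $2,370.88
Installment 3: $2,370.88 − $712.00 → $1,658.88
Installment 4: $1,658.88 − $498.00 → $1,160.88
Installment 5: $1,160.88 − $349.00 → $811.88
Installment 6: $811.88 − $252.00 → $559.88
Installment 7: $559.88 − $252.00 → $307.88

$307.88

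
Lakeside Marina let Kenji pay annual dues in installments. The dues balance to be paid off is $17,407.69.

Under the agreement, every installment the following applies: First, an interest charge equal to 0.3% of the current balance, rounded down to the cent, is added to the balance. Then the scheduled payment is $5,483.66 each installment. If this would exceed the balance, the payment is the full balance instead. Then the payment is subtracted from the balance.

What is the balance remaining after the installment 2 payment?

Installment 1: opening $17,407.69; interest $52.22 → $17,459.91; payment $5,483.66; balance $11,976.25
Installment 2: opening $11,976.25; interest $35.92 → $12,012.17; payment $5,483.66; balance $6,528.51

$6,528.51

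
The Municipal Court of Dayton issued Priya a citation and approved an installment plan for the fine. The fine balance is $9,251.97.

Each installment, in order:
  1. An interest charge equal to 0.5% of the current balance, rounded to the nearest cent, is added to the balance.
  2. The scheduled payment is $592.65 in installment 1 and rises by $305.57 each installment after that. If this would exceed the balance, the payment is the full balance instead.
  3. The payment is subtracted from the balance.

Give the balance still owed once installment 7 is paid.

Installment 1: $9,251.97 +$46.26 interest = $9,298.23; pay $592.65 → $8,705.58
Installment 2: $8,705.58 +$43.53 interest = $8,749.11; pay $898.22 → $7,850.89
Installment 3: $7,850.89 +$39.25 interest = $7,890.14; pay $1,203.79 → $6,686.35
Installment 4: $6,686.35 +$33.43 interest = $6,719.78; pay $1,509.36 → $5,210.42
Installment 5: $5,210.42 +$26.05 interest = $5,236.47; pay $1,814.93 → $3,421.54
Installment 6: $3,421.54 +$17.11 interest = $3,438.65; pay $2,120.50 → $1,318.15
Installment 7: $1,318.15 +$6.59 interest = $1,324.74; pay $1,324.74 → $0.00

$0.00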